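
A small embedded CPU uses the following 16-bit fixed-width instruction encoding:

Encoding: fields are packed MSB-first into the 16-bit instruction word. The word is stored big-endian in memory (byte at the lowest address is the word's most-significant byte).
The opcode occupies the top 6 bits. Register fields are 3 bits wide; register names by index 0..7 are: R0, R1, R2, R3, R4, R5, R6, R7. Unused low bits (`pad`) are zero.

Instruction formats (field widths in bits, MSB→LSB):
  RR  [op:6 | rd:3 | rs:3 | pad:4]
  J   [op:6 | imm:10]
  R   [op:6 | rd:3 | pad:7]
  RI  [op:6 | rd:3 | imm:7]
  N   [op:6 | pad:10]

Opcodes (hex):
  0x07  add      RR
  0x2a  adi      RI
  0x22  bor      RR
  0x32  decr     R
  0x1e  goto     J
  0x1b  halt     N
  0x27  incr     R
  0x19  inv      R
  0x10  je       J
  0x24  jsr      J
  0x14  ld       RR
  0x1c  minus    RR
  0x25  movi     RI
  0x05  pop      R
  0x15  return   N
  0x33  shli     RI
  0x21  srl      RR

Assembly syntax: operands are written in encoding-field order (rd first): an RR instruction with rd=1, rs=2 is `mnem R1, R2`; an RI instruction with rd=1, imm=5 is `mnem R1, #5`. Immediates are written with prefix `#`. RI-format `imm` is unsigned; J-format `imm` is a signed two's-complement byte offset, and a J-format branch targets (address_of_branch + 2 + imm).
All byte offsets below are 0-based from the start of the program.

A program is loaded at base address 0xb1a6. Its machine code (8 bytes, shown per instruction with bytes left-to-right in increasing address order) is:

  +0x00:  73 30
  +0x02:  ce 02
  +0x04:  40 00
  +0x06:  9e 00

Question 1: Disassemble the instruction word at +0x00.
@+00  big-endian(73 30) = 0x7330
  opcode bits[15:10]=0x1c: minus/RR
  [9:7] rd=6 = R6
  [6:4] rs=3 = R3

minus R6, R3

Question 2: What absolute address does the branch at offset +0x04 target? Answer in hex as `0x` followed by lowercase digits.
off 0x04: read 40 00 as big → 0x4000
  top 6b → 0x10 → je [J]
  imm: (w>>0)&0x3ff=0x0 → #0
  target = base 0xb1a6 + off 0x04 + 2 + imm 0 = 0xb1ac

0xb1ac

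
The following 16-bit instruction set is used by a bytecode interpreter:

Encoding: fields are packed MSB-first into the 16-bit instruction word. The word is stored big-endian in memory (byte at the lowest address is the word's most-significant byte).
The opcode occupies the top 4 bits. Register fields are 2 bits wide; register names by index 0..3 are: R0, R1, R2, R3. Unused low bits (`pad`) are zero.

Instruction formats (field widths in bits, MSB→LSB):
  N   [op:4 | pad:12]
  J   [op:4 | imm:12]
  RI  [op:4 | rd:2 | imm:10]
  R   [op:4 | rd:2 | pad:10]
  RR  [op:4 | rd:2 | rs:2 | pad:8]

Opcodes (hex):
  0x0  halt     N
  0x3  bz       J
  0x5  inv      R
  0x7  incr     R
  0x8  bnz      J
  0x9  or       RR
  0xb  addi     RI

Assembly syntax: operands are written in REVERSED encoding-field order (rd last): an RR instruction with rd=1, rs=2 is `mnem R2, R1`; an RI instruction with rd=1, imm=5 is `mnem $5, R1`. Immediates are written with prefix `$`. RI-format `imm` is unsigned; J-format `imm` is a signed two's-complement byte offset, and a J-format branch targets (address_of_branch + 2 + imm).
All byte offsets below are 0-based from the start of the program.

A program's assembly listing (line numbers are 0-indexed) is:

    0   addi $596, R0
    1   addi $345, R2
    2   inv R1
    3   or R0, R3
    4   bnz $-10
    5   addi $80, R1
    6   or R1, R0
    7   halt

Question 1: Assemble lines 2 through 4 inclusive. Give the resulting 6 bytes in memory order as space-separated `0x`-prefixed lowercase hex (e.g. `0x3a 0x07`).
0x54 0x00 0x9c 0x00 0x8f 0xf6

L2: inv op=0x5:4|rd=1:2|pad=0:10 ⇒ 0x5400 ⇒ big 54 00
L3: or op=0x9:4|rd=3:2|rs=0:2|pad=0:8 ⇒ 0x9c00 ⇒ big 9c 00
L4: bnz op=0x8:4|imm=-10:12 ⇒ 0x8ff6 ⇒ big 8f f6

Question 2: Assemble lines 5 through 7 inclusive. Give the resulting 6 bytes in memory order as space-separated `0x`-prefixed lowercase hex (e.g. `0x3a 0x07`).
5. addi fields op=0xb:4|rd=1:2|imm=80:10 → word b450h → b4 50
6. or fields op=0x9:4|rd=0:2|rs=1:2|pad=0:8 → word 9100h → 91 00
7. halt fields op=0x0:4|pad=0:12 → word 0000h → 00 00

0xb4 0x50 0x91 0x00 0x00 0x00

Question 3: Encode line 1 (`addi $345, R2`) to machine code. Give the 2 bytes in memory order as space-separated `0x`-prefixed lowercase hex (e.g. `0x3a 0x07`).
0xb9 0x59

1. addi fields op=0xb:4|rd=2:2|imm=345:10 → word b959h → b9 59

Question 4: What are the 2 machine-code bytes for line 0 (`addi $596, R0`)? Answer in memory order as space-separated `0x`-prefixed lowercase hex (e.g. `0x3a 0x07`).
0xb2 0x54

L0: addi op=0xb:4|rd=0:2|imm=596:10 ⇒ 0xb254 ⇒ big b2 54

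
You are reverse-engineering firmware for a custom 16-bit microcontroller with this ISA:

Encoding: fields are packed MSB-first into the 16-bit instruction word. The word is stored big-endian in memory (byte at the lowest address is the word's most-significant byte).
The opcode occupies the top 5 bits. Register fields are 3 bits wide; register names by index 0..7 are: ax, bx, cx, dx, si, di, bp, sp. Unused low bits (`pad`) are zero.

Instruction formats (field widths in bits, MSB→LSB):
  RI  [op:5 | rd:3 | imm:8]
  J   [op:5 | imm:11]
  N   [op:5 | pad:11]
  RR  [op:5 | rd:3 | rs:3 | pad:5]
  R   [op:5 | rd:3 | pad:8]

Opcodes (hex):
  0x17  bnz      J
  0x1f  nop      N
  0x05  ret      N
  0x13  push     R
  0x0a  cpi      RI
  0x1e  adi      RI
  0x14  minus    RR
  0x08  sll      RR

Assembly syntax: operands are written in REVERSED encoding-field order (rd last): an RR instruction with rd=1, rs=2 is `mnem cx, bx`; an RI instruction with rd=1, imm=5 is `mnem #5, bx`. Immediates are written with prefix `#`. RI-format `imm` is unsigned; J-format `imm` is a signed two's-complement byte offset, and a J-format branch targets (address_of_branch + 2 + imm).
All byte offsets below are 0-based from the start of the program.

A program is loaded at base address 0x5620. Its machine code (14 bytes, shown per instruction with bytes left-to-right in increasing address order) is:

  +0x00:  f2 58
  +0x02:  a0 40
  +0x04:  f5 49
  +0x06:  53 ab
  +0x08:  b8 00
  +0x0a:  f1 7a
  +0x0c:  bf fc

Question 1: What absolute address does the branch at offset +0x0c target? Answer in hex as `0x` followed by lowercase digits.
+0x0c: bf fc ⇒ word 0xbffc (big)
  top 5b → 0x17 → bnz [J]
  imm: (w>>0)&0x7ff=0x7fc (s11→-4) → #-4
  target = base 0x5620 + off 0x0c + 2 + imm -4 = 0x562a

0x562a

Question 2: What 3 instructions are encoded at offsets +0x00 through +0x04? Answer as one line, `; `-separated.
adi #88, cx; minus cx, ax; adi #73, di

+0x00: f2 58 ⇒ word 0xf258 (big)
  opcode bits[15:11]=0x1e: adi/RI
  rd@[10:8]=0x2 ⇒ cx
  imm@[7:0]=0x58 ⇒ #88
+0x02: a0 40 ⇒ word 0xa040 (big)
  opcode bits[15:11]=0x14: minus/RR
  rd@[10:8]=0x0 ⇒ ax
  rs@[7:5]=0x2 ⇒ cx
+0x04: f5 49 ⇒ word 0xf549 (big)
  opcode bits[15:11]=0x1e: adi/RI
  rd@[10:8]=0x5 ⇒ di
  imm@[7:0]=0x49 ⇒ #73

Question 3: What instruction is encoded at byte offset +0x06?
+0x06: 53 ab ⇒ word 0x53ab (big)
  top 5b → 0xa → cpi [RI]
  [10:8] rd=3 = dx
  [7:0] imm=171 = #171

cpi #171, dx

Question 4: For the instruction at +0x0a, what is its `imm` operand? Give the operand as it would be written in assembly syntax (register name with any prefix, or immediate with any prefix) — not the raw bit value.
#122

off 0x0a: read f1 7a as big → 0xf17a
  op=0xf17a>>11=0x1e ⇒ adi (RI)
  rd: (w>>8)&0x7=0x1 → bx
  imm: (w>>0)&0xff=0x7a → #122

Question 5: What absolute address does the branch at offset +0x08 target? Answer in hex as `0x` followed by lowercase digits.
0x562a

off 0x08: read b8 00 as big → 0xb800
  top 5b → 0x17 → bnz [J]
  imm: (w>>0)&0x7ff=0x0 → #0
  target = base 0x5620 + off 0x08 + 2 + imm 0 = 0x562a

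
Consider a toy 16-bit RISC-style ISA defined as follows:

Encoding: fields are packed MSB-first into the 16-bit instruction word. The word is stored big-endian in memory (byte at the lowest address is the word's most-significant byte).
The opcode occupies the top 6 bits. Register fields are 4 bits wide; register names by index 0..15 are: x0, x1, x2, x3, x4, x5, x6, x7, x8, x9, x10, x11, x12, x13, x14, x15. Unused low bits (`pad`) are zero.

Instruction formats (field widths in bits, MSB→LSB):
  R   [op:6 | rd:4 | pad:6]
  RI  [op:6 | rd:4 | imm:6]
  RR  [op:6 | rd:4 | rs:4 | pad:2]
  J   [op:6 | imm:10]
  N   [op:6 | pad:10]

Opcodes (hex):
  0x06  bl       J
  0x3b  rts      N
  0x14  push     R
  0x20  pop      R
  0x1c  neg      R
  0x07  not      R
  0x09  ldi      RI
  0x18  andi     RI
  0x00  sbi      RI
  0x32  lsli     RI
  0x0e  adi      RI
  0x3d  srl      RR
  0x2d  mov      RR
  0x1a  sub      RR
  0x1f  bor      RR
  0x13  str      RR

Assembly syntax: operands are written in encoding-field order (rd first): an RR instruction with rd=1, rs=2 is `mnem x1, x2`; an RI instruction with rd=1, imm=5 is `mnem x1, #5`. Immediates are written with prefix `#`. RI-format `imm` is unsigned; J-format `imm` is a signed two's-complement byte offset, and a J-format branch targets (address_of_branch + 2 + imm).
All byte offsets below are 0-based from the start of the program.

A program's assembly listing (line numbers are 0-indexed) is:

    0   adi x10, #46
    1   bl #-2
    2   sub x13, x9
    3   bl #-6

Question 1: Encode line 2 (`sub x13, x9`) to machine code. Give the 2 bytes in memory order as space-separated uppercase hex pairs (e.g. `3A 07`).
L2: sub op=0x1a:6|rd=13:4|rs=9:4|pad=0:2 ⇒ 0x6b64 ⇒ big 6b 64

6B 64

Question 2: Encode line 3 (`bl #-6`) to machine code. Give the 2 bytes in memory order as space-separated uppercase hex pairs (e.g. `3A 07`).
3. bl fields op=0x6:6|imm=-6:10 → word 1bfah → 1b fa

1B FA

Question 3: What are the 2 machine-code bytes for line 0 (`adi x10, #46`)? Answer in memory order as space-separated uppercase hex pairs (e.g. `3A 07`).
line 0 (adi): pack op=0xe:6|rd=10:4|imm=46:6 = 0x3aae; big→ 3a ae

3A AE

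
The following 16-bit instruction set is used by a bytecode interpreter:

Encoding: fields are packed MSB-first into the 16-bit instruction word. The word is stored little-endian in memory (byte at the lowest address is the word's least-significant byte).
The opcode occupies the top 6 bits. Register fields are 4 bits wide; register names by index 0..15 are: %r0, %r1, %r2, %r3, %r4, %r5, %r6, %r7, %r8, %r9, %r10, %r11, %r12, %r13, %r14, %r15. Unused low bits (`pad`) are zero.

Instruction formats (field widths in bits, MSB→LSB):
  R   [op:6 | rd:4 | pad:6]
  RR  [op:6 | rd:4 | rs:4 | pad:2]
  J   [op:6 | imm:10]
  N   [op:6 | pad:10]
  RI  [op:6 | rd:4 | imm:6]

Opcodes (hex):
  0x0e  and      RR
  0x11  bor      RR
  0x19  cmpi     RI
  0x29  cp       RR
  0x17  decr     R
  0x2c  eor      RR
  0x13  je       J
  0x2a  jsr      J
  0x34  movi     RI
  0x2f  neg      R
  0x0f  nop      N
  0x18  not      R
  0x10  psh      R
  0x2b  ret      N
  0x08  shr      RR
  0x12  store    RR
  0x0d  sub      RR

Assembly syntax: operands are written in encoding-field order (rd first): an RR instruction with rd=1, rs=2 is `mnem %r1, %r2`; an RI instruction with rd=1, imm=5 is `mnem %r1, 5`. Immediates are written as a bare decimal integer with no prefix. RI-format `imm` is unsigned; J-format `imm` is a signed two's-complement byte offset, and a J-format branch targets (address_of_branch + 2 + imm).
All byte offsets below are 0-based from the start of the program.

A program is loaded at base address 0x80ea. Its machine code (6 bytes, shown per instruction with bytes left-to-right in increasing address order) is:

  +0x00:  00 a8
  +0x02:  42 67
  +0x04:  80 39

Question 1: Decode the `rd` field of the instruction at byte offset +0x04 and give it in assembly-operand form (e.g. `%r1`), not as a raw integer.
%r6

@+04  little-endian(80 39) = 0x3980
  top 6b → 0xe → and [RR]
  rd@[9:6]=0x6 ⇒ %r6
  rs@[5:2]=0x0 ⇒ %r0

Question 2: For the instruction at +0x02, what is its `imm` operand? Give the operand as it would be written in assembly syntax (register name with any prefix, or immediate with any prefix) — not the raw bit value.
2

[02] 42 67 → 0x6742
  opcode bits[15:10]=0x19: cmpi/RI
  rd@[9:6]=0xd ⇒ %r13
  imm@[5:0]=0x2 ⇒ 2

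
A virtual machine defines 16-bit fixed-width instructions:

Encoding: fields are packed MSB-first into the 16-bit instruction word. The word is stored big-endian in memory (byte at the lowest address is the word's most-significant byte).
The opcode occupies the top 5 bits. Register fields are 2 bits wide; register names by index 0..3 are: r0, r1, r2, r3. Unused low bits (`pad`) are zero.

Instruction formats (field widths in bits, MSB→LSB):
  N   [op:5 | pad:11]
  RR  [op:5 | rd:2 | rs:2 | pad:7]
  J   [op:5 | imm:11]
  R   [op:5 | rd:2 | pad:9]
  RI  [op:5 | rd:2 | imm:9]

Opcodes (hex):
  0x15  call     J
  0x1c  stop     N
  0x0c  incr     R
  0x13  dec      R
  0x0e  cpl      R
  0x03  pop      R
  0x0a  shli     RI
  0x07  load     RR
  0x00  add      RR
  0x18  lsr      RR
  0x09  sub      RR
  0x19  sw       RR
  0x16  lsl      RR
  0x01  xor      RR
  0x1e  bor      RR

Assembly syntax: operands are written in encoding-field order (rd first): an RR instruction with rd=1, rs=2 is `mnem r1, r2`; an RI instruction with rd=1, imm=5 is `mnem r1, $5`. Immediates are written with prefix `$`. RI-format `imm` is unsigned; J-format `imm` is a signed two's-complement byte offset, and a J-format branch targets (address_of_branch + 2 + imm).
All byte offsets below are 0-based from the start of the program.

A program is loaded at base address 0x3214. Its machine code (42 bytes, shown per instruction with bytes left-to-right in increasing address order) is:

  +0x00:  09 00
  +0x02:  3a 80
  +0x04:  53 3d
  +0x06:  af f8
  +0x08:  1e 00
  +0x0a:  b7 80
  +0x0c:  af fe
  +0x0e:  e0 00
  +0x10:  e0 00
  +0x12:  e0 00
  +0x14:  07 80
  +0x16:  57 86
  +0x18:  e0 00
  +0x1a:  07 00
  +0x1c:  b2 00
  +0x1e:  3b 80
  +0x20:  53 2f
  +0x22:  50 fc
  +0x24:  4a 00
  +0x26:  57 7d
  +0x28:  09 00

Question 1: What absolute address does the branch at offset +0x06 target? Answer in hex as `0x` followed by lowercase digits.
@+06  big-endian(af f8) = 0xaff8
  top 5b → 0x15 → call [J]
  imm@[10:0]=0x7f8 (s11→-8) ⇒ $-8
  target = base 0x3214 + off 0x06 + 2 + imm -8 = 0x3214

0x3214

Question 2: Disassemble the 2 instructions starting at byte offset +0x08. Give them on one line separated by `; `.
pop r3; lsl r3, r3

@+08  big-endian(1e 00) = 0x1e00
  top 5b → 0x3 → pop [R]
  rd@[10:9]=0x3 ⇒ r3
@+0a  big-endian(b7 80) = 0xb780
  top 5b → 0x16 → lsl [RR]
  rd@[10:9]=0x3 ⇒ r3
  rs@[8:7]=0x3 ⇒ r3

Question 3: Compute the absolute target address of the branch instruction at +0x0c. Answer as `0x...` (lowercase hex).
0x3220

[0c] af fe → 0xaffe
  opcode bits[15:11]=0x15: call/J
  [10:0] imm=2046 (s11→-2) = $-2
  target = base 0x3214 + off 0x0c + 2 + imm -2 = 0x3220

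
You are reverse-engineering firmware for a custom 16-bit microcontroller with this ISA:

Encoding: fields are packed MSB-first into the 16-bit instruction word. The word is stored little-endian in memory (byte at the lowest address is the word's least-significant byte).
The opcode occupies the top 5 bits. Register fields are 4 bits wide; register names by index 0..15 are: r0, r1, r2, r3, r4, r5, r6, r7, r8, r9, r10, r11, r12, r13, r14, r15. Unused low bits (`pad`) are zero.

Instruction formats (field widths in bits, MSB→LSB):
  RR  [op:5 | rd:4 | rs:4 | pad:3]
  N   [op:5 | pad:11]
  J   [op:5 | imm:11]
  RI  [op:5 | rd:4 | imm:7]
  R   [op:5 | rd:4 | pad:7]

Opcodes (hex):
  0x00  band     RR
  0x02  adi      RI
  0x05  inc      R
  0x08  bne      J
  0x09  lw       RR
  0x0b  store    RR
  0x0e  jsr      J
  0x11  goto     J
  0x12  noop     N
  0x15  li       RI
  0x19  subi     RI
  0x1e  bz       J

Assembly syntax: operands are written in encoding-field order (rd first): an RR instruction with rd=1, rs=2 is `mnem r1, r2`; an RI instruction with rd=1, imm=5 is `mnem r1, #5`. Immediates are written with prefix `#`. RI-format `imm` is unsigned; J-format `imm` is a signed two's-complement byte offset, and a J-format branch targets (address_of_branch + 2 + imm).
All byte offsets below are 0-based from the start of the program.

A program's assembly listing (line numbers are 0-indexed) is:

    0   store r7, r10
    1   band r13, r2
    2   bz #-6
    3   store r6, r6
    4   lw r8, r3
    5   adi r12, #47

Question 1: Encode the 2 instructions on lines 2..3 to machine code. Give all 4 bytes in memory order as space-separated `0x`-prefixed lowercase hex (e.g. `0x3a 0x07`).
0xfa 0xf7 0x30 0x5b

2. bz fields op=0x1e:5|imm=-6:11 → word f7fah → fa f7
3. store fields op=0xb:5|rd=6:4|rs=6:4|pad=0:3 → word 5b30h → 30 5b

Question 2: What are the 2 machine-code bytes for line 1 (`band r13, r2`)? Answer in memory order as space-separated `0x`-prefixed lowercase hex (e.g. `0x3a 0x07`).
0x90 0x06

1. band fields op=0x0:5|rd=13:4|rs=2:4|pad=0:3 → word 0690h → 90 06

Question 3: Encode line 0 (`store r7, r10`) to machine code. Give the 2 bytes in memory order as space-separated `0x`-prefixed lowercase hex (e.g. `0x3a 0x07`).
0xd0 0x5b

L0: store op=0xb:5|rd=7:4|rs=10:4|pad=0:3 ⇒ 0x5bd0 ⇒ little d0 5b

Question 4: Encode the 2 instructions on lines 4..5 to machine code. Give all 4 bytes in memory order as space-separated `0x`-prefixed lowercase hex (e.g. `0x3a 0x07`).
0x18 0x4c 0x2f 0x16

4. lw fields op=0x9:5|rd=8:4|rs=3:4|pad=0:3 → word 4c18h → 18 4c
5. adi fields op=0x2:5|rd=12:4|imm=47:7 → word 162fh → 2f 16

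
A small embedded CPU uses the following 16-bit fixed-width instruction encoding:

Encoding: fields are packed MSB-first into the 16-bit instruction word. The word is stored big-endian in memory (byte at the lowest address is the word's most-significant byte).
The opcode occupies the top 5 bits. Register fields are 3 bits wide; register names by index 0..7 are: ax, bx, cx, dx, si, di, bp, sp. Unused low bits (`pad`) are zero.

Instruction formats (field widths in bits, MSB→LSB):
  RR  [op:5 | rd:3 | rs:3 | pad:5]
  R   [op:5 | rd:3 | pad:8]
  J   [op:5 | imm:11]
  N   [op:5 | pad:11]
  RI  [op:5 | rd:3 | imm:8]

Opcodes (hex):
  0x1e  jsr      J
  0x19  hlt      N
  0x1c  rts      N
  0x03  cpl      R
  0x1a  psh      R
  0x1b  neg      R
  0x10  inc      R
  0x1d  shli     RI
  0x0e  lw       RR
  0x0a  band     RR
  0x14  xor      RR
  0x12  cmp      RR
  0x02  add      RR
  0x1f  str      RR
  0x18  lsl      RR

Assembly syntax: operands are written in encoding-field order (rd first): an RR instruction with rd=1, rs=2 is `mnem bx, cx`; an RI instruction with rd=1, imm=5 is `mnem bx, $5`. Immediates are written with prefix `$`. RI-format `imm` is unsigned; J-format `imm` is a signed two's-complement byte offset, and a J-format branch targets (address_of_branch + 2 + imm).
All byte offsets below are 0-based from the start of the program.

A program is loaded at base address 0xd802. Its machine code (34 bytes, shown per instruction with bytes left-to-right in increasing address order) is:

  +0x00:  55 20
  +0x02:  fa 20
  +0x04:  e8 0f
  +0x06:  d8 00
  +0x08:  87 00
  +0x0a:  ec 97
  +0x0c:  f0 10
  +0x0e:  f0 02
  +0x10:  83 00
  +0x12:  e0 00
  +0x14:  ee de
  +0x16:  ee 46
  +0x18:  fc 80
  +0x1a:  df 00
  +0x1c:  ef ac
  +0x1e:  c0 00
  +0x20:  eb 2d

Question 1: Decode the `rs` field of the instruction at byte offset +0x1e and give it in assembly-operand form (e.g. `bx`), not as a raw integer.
off 0x1e: read c0 00 as big → 0xc000
  op=0xc000>>11=0x18 ⇒ lsl (RR)
  rd: (w>>8)&0x7=0x0 → ax
  rs: (w>>5)&0x7=0x0 → ax

ax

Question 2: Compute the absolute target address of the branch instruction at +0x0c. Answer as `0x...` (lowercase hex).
0xd820

off 0x0c: read f0 10 as big → 0xf010
  top 5b → 0x1e → jsr [J]
  imm: (w>>0)&0x7ff=0x10 → $16
  target = base 0xd802 + off 0x0c + 2 + imm 16 = 0xd820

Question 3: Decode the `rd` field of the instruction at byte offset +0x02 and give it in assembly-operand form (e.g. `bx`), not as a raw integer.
cx

+0x02: fa 20 ⇒ word 0xfa20 (big)
  top 5b → 0x1f → str [RR]
  [10:8] rd=2 = cx
  [7:5] rs=1 = bx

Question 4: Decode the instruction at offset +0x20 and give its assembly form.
shli dx, $45

[20] eb 2d → 0xeb2d
  op=0xeb2d>>11=0x1d ⇒ shli (RI)
  rd@[10:8]=0x3 ⇒ dx
  imm@[7:0]=0x2d ⇒ $45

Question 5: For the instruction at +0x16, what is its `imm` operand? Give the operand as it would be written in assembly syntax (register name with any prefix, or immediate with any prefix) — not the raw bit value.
$70

@+16  big-endian(ee 46) = 0xee46
  opcode bits[15:11]=0x1d: shli/RI
  rd: (w>>8)&0x7=0x6 → bp
  imm: (w>>0)&0xff=0x46 → $70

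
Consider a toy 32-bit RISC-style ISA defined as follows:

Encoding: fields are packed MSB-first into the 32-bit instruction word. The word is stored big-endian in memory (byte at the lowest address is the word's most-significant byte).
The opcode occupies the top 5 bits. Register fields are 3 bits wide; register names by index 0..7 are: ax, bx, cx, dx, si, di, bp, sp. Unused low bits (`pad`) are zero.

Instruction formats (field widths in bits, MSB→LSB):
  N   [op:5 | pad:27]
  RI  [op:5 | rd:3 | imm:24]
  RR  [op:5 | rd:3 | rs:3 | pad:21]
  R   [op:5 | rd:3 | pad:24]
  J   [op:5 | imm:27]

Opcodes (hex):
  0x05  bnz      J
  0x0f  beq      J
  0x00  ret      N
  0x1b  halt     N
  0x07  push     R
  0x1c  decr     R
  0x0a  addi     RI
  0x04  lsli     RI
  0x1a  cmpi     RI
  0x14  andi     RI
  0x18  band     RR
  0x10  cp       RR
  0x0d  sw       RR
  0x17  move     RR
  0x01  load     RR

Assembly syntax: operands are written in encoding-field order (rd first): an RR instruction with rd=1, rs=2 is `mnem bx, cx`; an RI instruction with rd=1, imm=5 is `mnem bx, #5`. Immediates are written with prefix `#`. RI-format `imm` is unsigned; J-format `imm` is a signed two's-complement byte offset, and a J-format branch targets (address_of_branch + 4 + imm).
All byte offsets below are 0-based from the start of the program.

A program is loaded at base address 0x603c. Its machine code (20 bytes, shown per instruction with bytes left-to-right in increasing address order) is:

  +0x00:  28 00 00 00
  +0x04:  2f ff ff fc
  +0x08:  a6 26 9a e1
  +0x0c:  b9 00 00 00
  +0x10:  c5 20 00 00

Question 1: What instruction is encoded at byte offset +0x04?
bnz #-4

off 0x04: read 2f ff ff fc as big → 0x2ffffffc
  top 5b → 0x5 → bnz [J]
  imm: (w>>0)&0x7ffffff=0x7fffffc (s27→-4) → #-4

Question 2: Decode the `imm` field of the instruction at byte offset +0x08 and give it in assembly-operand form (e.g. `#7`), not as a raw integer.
+0x08: a6 26 9a e1 ⇒ word 0xa6269ae1 (big)
  top 5b → 0x14 → andi [RI]
  [26:24] rd=6 = bp
  [23:0] imm=2530017 = #2530017

#2530017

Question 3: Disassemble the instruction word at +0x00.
bnz #0

@+00  big-endian(28 00 00 00) = 0x28000000
  top 5b → 0x5 → bnz [J]
  imm: (w>>0)&0x7ffffff=0x0 → #0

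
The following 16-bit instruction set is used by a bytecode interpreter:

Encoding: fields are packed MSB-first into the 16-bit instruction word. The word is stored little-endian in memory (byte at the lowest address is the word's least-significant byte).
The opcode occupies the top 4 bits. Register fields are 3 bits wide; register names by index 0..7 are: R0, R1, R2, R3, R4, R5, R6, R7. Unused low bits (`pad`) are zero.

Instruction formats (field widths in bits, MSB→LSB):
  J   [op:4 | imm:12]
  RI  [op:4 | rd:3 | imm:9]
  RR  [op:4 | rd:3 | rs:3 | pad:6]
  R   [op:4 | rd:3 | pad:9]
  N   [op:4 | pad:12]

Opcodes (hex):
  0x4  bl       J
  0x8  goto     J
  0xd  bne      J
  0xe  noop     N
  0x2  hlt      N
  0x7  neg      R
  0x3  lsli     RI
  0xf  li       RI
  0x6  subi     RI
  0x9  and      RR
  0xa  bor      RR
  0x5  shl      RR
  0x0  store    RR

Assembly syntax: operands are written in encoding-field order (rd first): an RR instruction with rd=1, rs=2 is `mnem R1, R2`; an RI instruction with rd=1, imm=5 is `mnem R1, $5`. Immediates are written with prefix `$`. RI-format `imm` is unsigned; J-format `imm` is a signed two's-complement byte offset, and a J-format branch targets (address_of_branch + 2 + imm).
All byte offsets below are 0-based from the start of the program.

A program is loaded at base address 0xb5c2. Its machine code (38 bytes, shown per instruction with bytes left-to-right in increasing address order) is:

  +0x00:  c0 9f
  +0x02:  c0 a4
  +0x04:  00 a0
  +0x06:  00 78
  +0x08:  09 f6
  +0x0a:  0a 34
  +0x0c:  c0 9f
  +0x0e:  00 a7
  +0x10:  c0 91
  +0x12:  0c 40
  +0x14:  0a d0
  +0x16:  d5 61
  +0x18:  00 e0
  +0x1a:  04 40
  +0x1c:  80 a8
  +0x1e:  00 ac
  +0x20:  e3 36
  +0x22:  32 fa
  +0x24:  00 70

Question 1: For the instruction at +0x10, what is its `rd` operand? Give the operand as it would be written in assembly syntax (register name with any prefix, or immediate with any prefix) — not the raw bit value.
[10] c0 91 → 0x91c0
  opcode bits[15:12]=0x9: and/RR
  rd: (w>>9)&0x7=0x0 → R0
  rs: (w>>6)&0x7=0x7 → R7

R0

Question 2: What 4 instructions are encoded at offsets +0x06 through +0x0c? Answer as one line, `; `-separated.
neg R4; li R3, $9; lsli R2, $10; and R7, R7

@+06  little-endian(00 78) = 0x7800
  op=0x7800>>12=0x7 ⇒ neg (R)
  rd@[11:9]=0x4 ⇒ R4
@+08  little-endian(09 f6) = 0xf609
  op=0xf609>>12=0xf ⇒ li (RI)
  rd@[11:9]=0x3 ⇒ R3
  imm@[8:0]=0x9 ⇒ $9
@+0a  little-endian(0a 34) = 0x340a
  op=0x340a>>12=0x3 ⇒ lsli (RI)
  rd@[11:9]=0x2 ⇒ R2
  imm@[8:0]=0xa ⇒ $10
@+0c  little-endian(c0 9f) = 0x9fc0
  op=0x9fc0>>12=0x9 ⇒ and (RR)
  rd@[11:9]=0x7 ⇒ R7
  rs@[8:6]=0x7 ⇒ R7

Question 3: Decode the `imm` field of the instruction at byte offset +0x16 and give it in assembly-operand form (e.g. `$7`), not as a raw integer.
$469

@+16  little-endian(d5 61) = 0x61d5
  opcode bits[15:12]=0x6: subi/RI
  rd@[11:9]=0x0 ⇒ R0
  imm@[8:0]=0x1d5 ⇒ $469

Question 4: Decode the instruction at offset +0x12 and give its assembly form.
bl $12

off 0x12: read 0c 40 as little → 0x400c
  top 4b → 0x4 → bl [J]
  imm@[11:0]=0xc ⇒ $12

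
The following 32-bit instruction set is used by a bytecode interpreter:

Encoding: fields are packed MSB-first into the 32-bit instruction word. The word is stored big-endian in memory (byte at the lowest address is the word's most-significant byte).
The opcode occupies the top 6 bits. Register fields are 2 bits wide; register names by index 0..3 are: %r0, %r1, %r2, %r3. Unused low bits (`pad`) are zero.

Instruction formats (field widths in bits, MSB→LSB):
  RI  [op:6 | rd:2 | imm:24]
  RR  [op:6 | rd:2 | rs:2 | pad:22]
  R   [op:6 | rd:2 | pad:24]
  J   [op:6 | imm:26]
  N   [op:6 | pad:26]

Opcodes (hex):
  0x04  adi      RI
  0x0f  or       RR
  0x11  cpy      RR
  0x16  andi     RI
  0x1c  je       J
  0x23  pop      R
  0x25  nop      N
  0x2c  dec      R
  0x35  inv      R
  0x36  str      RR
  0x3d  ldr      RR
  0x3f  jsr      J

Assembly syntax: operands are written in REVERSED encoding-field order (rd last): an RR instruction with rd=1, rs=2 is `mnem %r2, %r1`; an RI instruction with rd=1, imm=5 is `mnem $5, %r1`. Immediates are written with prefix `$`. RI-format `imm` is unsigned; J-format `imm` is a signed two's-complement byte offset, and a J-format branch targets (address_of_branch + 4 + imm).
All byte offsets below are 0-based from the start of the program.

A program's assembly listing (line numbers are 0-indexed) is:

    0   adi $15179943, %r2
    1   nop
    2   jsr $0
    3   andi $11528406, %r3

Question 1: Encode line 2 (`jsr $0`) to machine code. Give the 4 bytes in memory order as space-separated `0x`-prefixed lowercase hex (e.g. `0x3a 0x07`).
0xfc 0x00 0x00 0x00

line 2 (jsr): pack op=0x3f:6|imm=0:26 = 0xfc000000; big→ fc 00 00 00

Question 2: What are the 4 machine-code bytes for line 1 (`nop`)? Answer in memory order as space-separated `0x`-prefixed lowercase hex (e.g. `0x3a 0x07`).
line 1 (nop): pack op=0x25:6|pad=0:26 = 0x94000000; big→ 94 00 00 00

0x94 0x00 0x00 0x00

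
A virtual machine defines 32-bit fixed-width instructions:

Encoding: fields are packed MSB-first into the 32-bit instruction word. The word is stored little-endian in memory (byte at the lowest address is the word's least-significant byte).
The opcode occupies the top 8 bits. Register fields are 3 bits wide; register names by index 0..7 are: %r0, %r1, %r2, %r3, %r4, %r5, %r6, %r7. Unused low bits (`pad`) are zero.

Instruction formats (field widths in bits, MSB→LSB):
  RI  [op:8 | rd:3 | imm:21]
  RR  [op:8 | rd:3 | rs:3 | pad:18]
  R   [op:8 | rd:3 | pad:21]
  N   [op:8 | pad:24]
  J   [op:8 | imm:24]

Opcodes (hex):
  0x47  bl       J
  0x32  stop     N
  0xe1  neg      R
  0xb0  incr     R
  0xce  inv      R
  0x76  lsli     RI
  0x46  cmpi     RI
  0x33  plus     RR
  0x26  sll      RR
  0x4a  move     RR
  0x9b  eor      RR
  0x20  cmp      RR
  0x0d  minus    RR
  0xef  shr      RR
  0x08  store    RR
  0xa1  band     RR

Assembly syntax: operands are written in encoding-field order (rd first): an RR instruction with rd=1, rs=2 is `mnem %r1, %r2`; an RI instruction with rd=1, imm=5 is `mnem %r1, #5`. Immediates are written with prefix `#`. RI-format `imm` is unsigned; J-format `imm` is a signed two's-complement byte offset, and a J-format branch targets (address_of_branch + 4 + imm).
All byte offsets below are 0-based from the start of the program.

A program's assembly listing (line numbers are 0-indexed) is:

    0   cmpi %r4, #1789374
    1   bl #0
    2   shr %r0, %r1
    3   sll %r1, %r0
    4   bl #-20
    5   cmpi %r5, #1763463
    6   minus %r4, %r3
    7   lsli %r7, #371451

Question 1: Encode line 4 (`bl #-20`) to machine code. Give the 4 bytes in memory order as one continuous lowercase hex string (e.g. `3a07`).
ecffff47

L4: bl op=0x47:8|imm=-20:24 ⇒ 0x47ffffec ⇒ little ec ff ff 47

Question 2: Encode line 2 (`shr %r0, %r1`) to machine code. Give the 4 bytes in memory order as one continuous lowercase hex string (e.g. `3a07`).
L2: shr op=0xef:8|rd=0:3|rs=1:3|pad=0:18 ⇒ 0xef040000 ⇒ little 00 00 04 ef

000004ef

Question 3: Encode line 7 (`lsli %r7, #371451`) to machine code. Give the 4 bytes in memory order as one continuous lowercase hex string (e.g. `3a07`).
L7: lsli op=0x76:8|rd=7:3|imm=371451:21 ⇒ 0x76e5aafb ⇒ little fb aa e5 76

fbaae576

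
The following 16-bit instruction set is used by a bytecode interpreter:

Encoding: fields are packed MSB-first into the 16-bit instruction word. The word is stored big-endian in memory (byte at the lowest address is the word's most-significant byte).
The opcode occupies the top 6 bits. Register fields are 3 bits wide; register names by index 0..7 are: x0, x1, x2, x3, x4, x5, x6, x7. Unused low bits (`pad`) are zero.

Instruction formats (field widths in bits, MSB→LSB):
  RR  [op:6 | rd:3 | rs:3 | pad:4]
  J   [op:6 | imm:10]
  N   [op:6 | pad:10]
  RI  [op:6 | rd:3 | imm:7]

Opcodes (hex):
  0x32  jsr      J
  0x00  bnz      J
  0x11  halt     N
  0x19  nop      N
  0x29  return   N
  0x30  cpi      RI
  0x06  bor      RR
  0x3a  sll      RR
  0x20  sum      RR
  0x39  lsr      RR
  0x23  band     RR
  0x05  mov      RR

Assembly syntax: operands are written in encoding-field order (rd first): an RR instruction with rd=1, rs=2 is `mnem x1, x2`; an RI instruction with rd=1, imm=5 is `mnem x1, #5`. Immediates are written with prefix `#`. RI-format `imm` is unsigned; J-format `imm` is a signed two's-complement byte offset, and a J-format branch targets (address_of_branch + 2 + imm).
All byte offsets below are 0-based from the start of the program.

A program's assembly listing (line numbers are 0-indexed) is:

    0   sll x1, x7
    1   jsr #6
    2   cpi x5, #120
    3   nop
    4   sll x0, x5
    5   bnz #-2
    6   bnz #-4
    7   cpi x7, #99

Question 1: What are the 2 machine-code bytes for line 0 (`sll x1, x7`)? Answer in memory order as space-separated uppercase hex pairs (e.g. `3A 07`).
line 0 (sll): pack op=0x3a:6|rd=1:3|rs=7:3|pad=0:4 = 0xe8f0; big→ e8 f0

E8 F0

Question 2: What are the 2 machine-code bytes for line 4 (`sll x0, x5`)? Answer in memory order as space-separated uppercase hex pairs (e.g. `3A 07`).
E8 50

L4: sll op=0x3a:6|rd=0:3|rs=5:3|pad=0:4 ⇒ 0xe850 ⇒ big e8 50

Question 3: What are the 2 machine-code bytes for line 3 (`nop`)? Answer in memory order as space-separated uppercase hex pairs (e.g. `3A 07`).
64 00

3. nop fields op=0x19:6|pad=0:10 → word 6400h → 64 00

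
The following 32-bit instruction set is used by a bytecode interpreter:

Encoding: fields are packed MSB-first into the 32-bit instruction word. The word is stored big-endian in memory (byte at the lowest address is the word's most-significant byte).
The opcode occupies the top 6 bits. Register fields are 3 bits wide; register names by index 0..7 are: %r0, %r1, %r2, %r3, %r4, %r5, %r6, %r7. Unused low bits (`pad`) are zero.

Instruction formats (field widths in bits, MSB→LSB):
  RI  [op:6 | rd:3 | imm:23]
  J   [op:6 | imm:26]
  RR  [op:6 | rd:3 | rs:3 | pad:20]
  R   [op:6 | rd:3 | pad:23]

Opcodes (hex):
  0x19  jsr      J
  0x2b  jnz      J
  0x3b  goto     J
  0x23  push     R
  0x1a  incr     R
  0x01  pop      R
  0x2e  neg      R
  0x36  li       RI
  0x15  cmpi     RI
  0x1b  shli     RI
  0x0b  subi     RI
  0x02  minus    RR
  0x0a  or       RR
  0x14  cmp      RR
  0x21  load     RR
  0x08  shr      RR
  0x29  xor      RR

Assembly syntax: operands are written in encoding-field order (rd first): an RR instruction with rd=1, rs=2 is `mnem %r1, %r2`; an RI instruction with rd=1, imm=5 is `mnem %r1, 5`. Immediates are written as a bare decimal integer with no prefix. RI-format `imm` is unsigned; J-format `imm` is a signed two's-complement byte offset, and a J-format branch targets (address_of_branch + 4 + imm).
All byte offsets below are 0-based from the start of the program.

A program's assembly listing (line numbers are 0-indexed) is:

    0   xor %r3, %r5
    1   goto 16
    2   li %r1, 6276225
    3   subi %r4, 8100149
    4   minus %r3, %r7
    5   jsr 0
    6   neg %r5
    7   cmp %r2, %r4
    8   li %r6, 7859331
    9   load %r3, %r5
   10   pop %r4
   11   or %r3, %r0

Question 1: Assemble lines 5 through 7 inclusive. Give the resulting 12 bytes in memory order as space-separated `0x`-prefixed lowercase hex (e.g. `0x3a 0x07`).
0x64 0x00 0x00 0x00 0xba 0x80 0x00 0x00 0x51 0x40 0x00 0x00

5. jsr fields op=0x19:6|imm=0:26 → word 64000000h → 64 00 00 00
6. neg fields op=0x2e:6|rd=5:3|pad=0:23 → word ba800000h → ba 80 00 00
7. cmp fields op=0x14:6|rd=2:3|rs=4:3|pad=0:20 → word 51400000h → 51 40 00 00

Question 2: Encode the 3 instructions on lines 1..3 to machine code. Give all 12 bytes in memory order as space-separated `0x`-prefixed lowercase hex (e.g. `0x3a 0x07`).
line 1 (goto): pack op=0x3b:6|imm=16:26 = 0xec000010; big→ ec 00 00 10
line 2 (li): pack op=0x36:6|rd=1:3|imm=6276225:23 = 0xd8dfc481; big→ d8 df c4 81
line 3 (subi): pack op=0xb:6|rd=4:3|imm=8100149:23 = 0x2e7b9935; big→ 2e 7b 99 35

0xec 0x00 0x00 0x10 0xd8 0xdf 0xc4 0x81 0x2e 0x7b 0x99 0x35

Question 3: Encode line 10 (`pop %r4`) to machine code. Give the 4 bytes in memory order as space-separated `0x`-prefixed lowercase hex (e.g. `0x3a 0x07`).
line 10 (pop): pack op=0x1:6|rd=4:3|pad=0:23 = 0x06000000; big→ 06 00 00 00

0x06 0x00 0x00 0x00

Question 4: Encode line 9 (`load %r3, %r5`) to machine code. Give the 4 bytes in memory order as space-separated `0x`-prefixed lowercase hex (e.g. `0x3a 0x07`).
9. load fields op=0x21:6|rd=3:3|rs=5:3|pad=0:20 → word 85d00000h → 85 d0 00 00

0x85 0xd0 0x00 0x00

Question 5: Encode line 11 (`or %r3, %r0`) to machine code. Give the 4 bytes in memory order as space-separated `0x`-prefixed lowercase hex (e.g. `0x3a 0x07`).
L11: or op=0xa:6|rd=3:3|rs=0:3|pad=0:20 ⇒ 0x29800000 ⇒ big 29 80 00 00

0x29 0x80 0x00 0x00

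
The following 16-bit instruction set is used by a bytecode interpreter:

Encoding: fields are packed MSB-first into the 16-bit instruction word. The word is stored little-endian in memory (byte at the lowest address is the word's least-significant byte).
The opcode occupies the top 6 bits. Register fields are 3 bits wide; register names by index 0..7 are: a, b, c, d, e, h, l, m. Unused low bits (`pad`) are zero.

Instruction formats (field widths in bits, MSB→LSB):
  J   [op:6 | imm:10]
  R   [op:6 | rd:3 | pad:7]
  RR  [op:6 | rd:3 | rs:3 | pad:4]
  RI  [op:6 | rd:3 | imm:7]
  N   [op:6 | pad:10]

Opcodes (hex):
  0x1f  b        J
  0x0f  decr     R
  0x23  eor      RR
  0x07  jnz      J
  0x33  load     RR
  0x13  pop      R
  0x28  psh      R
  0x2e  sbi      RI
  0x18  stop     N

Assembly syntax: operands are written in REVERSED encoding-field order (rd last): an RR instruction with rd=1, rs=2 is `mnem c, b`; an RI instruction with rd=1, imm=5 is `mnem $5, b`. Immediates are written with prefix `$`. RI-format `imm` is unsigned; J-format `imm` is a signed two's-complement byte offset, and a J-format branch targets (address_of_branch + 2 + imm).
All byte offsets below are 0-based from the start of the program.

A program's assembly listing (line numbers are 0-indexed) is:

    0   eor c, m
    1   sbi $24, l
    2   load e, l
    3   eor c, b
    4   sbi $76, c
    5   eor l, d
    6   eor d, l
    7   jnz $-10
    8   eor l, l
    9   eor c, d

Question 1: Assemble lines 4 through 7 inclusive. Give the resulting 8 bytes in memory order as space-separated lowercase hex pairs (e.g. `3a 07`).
4c b9 e0 8d 30 8f f6 1f

4. sbi fields op=0x2e:6|rd=2:3|imm=76:7 → word b94ch → 4c b9
5. eor fields op=0x23:6|rd=3:3|rs=6:3|pad=0:4 → word 8de0h → e0 8d
6. eor fields op=0x23:6|rd=6:3|rs=3:3|pad=0:4 → word 8f30h → 30 8f
7. jnz fields op=0x7:6|imm=-10:10 → word 1ff6h → f6 1f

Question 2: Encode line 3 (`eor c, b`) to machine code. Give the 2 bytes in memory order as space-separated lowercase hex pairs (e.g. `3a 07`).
a0 8c

line 3 (eor): pack op=0x23:6|rd=1:3|rs=2:3|pad=0:4 = 0x8ca0; little→ a0 8c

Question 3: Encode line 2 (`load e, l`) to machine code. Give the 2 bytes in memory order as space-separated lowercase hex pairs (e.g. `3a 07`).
line 2 (load): pack op=0x33:6|rd=6:3|rs=4:3|pad=0:4 = 0xcf40; little→ 40 cf

40 cf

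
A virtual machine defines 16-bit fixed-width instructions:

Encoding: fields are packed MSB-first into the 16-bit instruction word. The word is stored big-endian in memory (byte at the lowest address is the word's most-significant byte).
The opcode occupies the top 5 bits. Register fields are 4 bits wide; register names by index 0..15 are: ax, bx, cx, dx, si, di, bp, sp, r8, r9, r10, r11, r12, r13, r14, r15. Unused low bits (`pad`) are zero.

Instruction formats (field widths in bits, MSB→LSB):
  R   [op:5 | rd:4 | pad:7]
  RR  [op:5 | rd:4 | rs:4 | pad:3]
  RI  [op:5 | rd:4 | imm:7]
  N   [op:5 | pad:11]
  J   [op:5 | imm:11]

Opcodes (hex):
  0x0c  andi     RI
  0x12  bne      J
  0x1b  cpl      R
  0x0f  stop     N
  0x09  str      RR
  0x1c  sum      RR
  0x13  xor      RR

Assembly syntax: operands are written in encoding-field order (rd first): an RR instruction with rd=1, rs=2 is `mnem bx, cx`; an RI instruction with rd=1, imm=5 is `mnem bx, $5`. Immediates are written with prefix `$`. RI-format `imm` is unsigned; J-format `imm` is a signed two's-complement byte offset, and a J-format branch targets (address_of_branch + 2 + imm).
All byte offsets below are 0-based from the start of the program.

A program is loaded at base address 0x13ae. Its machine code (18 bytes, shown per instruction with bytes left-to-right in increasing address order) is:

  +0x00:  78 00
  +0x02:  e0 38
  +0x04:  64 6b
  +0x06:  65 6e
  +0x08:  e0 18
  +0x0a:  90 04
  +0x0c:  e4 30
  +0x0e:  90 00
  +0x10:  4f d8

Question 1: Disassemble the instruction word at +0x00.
[00] 78 00 → 0x7800
  top 5b → 0xf → stop [N]

stop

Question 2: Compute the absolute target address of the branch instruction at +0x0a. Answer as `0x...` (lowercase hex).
+0x0a: 90 04 ⇒ word 0x9004 (big)
  op=0x9004>>11=0x12 ⇒ bne (J)
  [10:0] imm=4 = $4
  target = base 0x13ae + off 0x0a + 2 + imm 4 = 0x13be

0x13be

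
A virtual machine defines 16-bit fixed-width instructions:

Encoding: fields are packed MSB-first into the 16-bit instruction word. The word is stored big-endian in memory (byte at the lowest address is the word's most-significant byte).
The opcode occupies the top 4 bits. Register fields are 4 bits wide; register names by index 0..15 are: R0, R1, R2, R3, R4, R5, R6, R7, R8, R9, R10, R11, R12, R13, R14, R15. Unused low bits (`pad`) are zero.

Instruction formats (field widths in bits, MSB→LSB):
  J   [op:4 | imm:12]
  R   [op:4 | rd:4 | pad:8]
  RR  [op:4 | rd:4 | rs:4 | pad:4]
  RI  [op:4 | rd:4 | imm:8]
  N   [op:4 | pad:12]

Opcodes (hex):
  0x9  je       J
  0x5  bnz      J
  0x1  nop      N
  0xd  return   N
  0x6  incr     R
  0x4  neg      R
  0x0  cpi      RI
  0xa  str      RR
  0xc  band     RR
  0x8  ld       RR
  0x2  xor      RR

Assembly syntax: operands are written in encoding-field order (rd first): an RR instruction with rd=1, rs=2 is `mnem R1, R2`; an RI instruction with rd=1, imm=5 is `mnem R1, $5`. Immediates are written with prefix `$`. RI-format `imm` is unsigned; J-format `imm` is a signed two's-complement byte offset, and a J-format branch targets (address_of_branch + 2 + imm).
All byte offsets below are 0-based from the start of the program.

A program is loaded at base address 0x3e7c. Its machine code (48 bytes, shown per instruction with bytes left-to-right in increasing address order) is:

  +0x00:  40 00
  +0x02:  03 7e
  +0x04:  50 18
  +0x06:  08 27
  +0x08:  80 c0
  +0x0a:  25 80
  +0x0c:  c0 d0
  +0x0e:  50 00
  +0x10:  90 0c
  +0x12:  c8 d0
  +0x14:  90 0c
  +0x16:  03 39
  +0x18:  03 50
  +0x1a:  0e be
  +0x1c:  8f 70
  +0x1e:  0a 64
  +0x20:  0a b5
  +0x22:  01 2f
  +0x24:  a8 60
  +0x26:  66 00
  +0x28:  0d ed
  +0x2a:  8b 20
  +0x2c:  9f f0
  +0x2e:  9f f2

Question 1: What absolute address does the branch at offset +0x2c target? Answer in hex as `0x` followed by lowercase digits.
off 0x2c: read 9f f0 as big → 0x9ff0
  opcode bits[15:12]=0x9: je/J
  imm: (w>>0)&0xfff=0xff0 (s12→-16) → $-16
  target = base 0x3e7c + off 0x2c + 2 + imm -16 = 0x3e9a

0x3e9a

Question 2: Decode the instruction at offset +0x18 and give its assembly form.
cpi R3, $80

off 0x18: read 03 50 as big → 0x0350
  opcode bits[15:12]=0x0: cpi/RI
  rd: (w>>8)&0xf=0x3 → R3
  imm: (w>>0)&0xff=0x50 → $80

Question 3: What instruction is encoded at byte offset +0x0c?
band R0, R13

off 0x0c: read c0 d0 as big → 0xc0d0
  op=0xc0d0>>12=0xc ⇒ band (RR)
  rd@[11:8]=0x0 ⇒ R0
  rs@[7:4]=0xd ⇒ R13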